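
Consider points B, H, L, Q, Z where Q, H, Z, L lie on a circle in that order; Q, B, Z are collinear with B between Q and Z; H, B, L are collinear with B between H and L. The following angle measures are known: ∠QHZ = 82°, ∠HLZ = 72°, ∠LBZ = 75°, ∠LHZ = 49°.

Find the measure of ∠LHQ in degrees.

1. ∠HQZ = 72°  [same arc HZ]
2. ∠HBQ = 75°  [vertical angles at B]
3. ∠LHQ = 33°  [△QBH]

∠LHQ = 33°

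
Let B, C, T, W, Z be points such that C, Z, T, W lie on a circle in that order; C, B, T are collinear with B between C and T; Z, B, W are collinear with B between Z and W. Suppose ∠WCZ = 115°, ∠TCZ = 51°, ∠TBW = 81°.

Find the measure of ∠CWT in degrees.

∠CWT = 68°

1. ∠WTZ = 65°  [cyclic CZTW, opposite ∠C+∠T]
2. ∠TWZ = 51°  [same arc ZT]
3. ∠CTW = 48°  [△TBW]
4. ∠TZW = 64°  [△ZTW]
5. ∠TCW = 64°  [same arc TW]
6. ∠CWT = 68°  [△CTW]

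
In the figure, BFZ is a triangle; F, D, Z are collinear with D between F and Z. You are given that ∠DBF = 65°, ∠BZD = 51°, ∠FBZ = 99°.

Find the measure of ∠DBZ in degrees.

1. ∠BZF = 51°  [D on ray ZF]
2. ∠BFZ = 30°  [△BFZ]
3. ∠BFD = 30°  [D on ray FZ]
4. ∠BDF = 85°  [△BFD]
5. ∠BDZ = 95°  [linear pair at D on FZ]
6. ∠DBZ = 34°  [△BDZ]

∠DBZ = 34°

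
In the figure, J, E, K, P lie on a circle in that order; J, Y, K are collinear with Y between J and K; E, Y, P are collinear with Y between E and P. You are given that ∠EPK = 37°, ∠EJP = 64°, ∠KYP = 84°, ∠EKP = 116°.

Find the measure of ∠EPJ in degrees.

∠EPJ = 57°

1. ∠KEP = 27°  [△EKP]
2. ∠JYP = 96°  [linear pair at Y on JK]
3. ∠KJP = 27°  [same arc KP]
4. ∠EPJ = 57°  [△JYP]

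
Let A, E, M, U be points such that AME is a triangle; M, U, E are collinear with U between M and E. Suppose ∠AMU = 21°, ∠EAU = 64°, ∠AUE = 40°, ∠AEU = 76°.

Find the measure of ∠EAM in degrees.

∠EAM = 83°

1. ∠AME = 21°  [U on ray ME]
2. ∠AEM = 76°  [U on ray EM]
3. ∠EAM = 83°  [△AME]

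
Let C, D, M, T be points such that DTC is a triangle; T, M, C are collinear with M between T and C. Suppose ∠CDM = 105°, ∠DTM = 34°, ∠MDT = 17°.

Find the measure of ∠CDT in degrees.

∠CDT = 122°

1. ∠DMT = 129°  [△DTM]
2. ∠CTD = 34°  [M on ray TC]
3. ∠CMD = 51°  [linear pair at M on TC]
4. ∠DCM = 24°  [△DMC]
5. ∠DCT = 24°  [M on ray CT]
6. ∠CDT = 122°  [△DTC]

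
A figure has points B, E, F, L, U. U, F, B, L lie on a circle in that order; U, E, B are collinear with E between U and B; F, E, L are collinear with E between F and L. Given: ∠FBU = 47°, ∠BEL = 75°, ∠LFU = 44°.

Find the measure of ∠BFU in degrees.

∠BFU = 72°

1. ∠FEU = 75°  [vertical angles at E]
2. ∠BUF = 61°  [△UEF]
3. ∠BFU = 72°  [△UFB]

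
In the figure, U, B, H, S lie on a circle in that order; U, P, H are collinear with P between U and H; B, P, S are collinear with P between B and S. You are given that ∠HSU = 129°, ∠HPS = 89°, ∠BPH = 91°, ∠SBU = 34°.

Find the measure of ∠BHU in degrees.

1. ∠HBU = 51°  [cyclic UBHS, opposite ∠B+∠S]
2. ∠BPU = 89°  [vertical angles at P]
3. ∠BUH = 57°  [△UPB]
4. ∠BHU = 72°  [△UBH]

∠BHU = 72°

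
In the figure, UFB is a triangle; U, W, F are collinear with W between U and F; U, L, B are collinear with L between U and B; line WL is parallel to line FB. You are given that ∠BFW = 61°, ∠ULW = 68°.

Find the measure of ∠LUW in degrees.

1. ∠BFU = 61°  [W on ray FU]
2. ∠FBU = 68°  [WL∥FB, corresponding at L]
3. ∠BUF = 51°  [△UFB]
4. ∠LUW = 51°  [W on UF, L on UB]

∠LUW = 51°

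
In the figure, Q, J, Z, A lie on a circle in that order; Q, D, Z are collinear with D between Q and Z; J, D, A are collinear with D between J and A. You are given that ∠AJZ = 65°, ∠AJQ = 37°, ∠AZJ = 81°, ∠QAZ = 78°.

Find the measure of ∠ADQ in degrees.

∠ADQ = 71°

1. ∠JAZ = 34°  [△JZA]
2. ∠AZQ = 37°  [same arc QA]
3. ∠ADZ = 109°  [△ZDA]
4. ∠ADQ = 71°  [linear pair at D on QZ]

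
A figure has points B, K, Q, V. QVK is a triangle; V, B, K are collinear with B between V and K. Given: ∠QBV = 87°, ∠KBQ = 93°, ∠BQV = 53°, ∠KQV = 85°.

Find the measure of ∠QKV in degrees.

∠QKV = 55°

1. ∠BVQ = 40°  [△QVB]
2. ∠KVQ = 40°  [B on ray VK]
3. ∠QKV = 55°  [△QVK]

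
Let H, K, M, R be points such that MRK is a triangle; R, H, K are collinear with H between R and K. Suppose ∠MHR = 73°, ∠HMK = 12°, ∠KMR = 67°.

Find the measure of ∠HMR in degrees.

∠HMR = 55°

1. ∠KHM = 107°  [linear pair at H on RK]
2. ∠HKM = 61°  [△MHK]
3. ∠MKR = 61°  [H on ray KR]
4. ∠KRM = 52°  [△MRK]
5. ∠HRM = 52°  [H on ray RK]
6. ∠HMR = 55°  [△MRH]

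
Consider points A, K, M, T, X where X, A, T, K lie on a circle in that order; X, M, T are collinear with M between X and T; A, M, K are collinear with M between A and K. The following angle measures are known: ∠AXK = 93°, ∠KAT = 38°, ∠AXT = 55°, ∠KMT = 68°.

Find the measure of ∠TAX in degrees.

∠TAX = 95°

1. ∠ATK = 87°  [cyclic XATK, opposite ∠X+∠T]
2. ∠KXT = 38°  [same arc TK]
3. ∠AKT = 55°  [△ATK]
4. ∠KTX = 57°  [△TMK]
5. ∠TKX = 85°  [△XTK]
6. ∠TAX = 95°  [cyclic XATK, opposite ∠A+∠K]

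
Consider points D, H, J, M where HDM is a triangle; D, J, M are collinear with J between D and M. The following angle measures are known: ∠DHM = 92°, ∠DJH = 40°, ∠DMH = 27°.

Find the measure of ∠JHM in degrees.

1. ∠HJM = 140°  [linear pair at J on DM]
2. ∠HMJ = 27°  [J on ray MD]
3. ∠JHM = 13°  [△HJM]

∠JHM = 13°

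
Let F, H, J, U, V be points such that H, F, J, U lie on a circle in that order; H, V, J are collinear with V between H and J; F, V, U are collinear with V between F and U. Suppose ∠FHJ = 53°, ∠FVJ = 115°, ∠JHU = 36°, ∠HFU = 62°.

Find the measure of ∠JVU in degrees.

1. ∠FUJ = 53°  [same arc FJ]
2. ∠HJU = 62°  [same arc HU]
3. ∠JVU = 65°  [△JVU]

∠JVU = 65°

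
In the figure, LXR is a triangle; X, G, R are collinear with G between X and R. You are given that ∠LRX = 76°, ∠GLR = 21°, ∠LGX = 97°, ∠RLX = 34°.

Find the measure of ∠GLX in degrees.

∠GLX = 13°

1. ∠LXR = 70°  [△LXR]
2. ∠GXL = 70°  [G on ray XR]
3. ∠GLX = 13°  [△LXG]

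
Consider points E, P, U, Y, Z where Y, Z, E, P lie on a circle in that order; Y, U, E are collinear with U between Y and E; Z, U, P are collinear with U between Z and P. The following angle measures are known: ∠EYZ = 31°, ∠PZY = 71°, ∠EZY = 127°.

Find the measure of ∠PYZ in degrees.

1. ∠YEZ = 22°  [△YZE]
2. ∠YPZ = 22°  [same arc YZ]
3. ∠PYZ = 87°  [△YZP]

∠PYZ = 87°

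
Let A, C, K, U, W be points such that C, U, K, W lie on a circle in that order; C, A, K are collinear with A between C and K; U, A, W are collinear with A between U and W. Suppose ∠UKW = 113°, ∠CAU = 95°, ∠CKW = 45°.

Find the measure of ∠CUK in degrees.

1. ∠UCW = 67°  [cyclic CUKW, opposite ∠C+∠K]
2. ∠CUW = 45°  [same arc CW]
3. ∠CWU = 68°  [△CUW]
4. ∠KCU = 40°  [△CAU]
5. ∠CKU = 68°  [same arc CU]
6. ∠CUK = 72°  [△CUK]

∠CUK = 72°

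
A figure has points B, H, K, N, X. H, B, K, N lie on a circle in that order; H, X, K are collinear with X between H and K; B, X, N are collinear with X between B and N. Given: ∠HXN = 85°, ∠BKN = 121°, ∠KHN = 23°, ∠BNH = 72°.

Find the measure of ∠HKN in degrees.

∠HKN = 49°

1. ∠BHN = 59°  [cyclic HBKN, opposite ∠H+∠K]
2. ∠HBN = 49°  [△HBN]
3. ∠HKN = 49°  [same arc HN]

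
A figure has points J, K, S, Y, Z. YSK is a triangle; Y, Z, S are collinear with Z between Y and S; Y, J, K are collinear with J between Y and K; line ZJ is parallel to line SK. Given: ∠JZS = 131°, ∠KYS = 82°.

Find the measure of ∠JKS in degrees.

1. ∠JZY = 49°  [linear pair at Z on YS]
2. ∠JYZ = 82°  [Z on YS, J on YK]
3. ∠YJZ = 49°  [△YZJ]
4. ∠KJZ = 131°  [linear pair at J on YK]
5. ∠JKS = 49°  [ZJ∥SK, co-interior at K–J]

∠JKS = 49°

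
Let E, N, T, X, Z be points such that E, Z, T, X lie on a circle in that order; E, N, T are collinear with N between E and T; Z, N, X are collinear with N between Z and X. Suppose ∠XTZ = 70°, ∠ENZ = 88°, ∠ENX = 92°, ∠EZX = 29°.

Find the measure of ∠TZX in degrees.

1. ∠TNX = 88°  [vertical angles at N]
2. ∠ETX = 29°  [same arc EX]
3. ∠TXZ = 63°  [△TNX]
4. ∠TZX = 47°  [△ZTX]

∠TZX = 47°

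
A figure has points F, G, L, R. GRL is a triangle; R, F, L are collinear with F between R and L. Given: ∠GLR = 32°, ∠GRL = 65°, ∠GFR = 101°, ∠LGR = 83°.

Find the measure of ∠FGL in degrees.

1. ∠FLG = 32°  [F on ray LR]
2. ∠GFL = 79°  [linear pair at F on RL]
3. ∠FGL = 69°  [△GFL]

∠FGL = 69°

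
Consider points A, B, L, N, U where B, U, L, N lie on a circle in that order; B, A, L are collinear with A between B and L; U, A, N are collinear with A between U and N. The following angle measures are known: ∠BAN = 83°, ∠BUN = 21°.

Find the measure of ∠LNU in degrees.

1. ∠LAN = 97°  [linear pair at A on BL]
2. ∠BLN = 21°  [same arc BN]
3. ∠LNU = 62°  [△LAN]

∠LNU = 62°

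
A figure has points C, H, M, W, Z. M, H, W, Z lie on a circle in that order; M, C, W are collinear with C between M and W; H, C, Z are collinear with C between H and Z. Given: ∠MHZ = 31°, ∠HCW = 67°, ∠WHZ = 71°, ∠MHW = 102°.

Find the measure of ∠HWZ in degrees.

1. ∠HWM = 42°  [△HCW]
2. ∠HMW = 36°  [△MHW]
3. ∠HZW = 36°  [same arc HW]
4. ∠HWZ = 73°  [△HWZ]

∠HWZ = 73°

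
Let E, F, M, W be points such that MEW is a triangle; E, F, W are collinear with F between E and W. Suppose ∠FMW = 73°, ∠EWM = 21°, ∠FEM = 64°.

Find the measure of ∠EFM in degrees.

1. ∠FWM = 21°  [F on ray WE]
2. ∠MFW = 86°  [△MFW]
3. ∠EFM = 94°  [linear pair at F on EW]

∠EFM = 94°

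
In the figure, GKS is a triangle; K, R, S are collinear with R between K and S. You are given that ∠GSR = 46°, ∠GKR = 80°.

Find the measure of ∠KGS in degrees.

1. ∠GSK = 46°  [R on ray SK]
2. ∠GKS = 80°  [R on ray KS]
3. ∠KGS = 54°  [△GKS]

∠KGS = 54°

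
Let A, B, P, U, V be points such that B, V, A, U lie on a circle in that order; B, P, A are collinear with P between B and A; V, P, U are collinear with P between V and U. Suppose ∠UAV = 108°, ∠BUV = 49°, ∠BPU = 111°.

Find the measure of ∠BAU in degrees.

1. ∠UBV = 72°  [cyclic BVAU, opposite ∠B+∠A]
2. ∠BVU = 59°  [△BVU]
3. ∠BAU = 59°  [same arc BU]

∠BAU = 59°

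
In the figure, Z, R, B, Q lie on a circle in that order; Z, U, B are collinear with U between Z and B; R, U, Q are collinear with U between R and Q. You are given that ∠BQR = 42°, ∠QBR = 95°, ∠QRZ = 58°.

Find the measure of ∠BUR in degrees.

∠BUR = 100°

1. ∠BZR = 42°  [same arc RB]
2. ∠RUZ = 80°  [△ZUR]
3. ∠BUR = 100°  [linear pair at U on ZB]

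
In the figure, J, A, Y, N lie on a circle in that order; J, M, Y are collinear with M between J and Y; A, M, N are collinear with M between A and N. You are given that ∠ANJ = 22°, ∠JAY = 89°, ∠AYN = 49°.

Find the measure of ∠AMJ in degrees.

∠AMJ = 84°

1. ∠AYJ = 22°  [same arc JA]
2. ∠AJY = 69°  [△JAY]
3. ∠AJN = 131°  [cyclic JAYN, opposite ∠J+∠Y]
4. ∠JAN = 27°  [△JAN]
5. ∠AMJ = 84°  [△JMA]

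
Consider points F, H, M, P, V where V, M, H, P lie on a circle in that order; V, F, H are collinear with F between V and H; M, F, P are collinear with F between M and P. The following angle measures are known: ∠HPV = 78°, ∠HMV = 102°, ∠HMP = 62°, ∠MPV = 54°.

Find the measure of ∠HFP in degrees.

1. ∠HVP = 62°  [same arc HP]
2. ∠PFV = 64°  [△VFP]
3. ∠HFP = 116°  [linear pair at F on VH]

∠HFP = 116°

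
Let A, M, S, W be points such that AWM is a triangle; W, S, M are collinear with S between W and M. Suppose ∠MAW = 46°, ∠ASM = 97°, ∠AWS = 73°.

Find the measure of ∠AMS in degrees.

1. ∠AWM = 73°  [S on ray WM]
2. ∠AMW = 61°  [△AWM]
3. ∠AMS = 61°  [S on ray MW]

∠AMS = 61°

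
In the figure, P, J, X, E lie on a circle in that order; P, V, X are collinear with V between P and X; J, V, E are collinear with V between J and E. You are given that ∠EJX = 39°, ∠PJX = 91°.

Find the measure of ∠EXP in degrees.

∠EXP = 52°

1. ∠EPX = 39°  [same arc XE]
2. ∠PEX = 89°  [cyclic PJXE, opposite ∠J+∠E]
3. ∠EXP = 52°  [△PXE]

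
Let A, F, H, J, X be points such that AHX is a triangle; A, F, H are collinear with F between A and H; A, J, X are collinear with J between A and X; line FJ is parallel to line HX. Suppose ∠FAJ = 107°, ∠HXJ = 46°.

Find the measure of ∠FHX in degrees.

1. ∠HAX = 107°  [F on AH, J on AX]
2. ∠AXH = 46°  [J on ray XA]
3. ∠AHX = 27°  [△AHX]
4. ∠FHX = 27°  [F on ray HA]

∠FHX = 27°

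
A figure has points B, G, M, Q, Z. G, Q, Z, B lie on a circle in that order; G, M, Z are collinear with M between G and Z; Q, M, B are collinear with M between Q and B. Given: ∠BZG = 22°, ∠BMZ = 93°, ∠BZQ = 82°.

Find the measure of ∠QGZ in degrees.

∠QGZ = 65°

1. ∠BQG = 22°  [same arc GB]
2. ∠GMQ = 93°  [vertical angles at M]
3. ∠QGZ = 65°  [△GMQ]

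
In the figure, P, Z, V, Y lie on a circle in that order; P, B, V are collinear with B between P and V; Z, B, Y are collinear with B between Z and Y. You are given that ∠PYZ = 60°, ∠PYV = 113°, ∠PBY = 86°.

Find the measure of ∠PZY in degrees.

∠PZY = 33°

1. ∠VPY = 34°  [△PBY]
2. ∠PVY = 33°  [△PVY]
3. ∠PZY = 33°  [same arc PY]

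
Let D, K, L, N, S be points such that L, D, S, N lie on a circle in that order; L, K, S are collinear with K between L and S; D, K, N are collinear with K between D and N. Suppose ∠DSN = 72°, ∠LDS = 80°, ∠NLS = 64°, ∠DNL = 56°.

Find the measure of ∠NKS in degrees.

∠NKS = 120°

1. ∠LNS = 100°  [cyclic LDSN, opposite ∠D+∠N]
2. ∠NDS = 64°  [same arc SN]
3. ∠LSN = 16°  [△LSN]
4. ∠DNS = 44°  [△DSN]
5. ∠NKS = 120°  [△SKN]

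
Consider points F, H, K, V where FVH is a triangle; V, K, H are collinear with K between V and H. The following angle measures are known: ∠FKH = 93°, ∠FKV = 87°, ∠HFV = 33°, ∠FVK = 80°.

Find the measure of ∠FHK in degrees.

1. ∠FVH = 80°  [K on ray VH]
2. ∠FHV = 67°  [△FVH]
3. ∠FHK = 67°  [K on ray HV]

∠FHK = 67°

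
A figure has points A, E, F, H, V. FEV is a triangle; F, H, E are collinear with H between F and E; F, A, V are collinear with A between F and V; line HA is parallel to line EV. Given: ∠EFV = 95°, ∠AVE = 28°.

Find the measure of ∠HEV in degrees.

∠HEV = 57°

1. ∠EVF = 28°  [A on ray VF]
2. ∠FEV = 57°  [△FEV]
3. ∠HEV = 57°  [H on ray EF]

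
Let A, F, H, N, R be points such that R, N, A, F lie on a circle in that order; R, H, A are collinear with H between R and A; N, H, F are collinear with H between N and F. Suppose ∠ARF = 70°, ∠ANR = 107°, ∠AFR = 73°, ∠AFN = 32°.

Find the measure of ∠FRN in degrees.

∠FRN = 102°

1. ∠ANF = 70°  [same arc AF]
2. ∠FAN = 78°  [△NAF]
3. ∠FRN = 102°  [cyclic RNAF, opposite ∠R+∠A]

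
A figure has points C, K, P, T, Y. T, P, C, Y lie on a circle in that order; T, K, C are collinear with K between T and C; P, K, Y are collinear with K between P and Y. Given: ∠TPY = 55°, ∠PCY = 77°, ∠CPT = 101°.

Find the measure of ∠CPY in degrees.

∠CPY = 46°

1. ∠TCY = 55°  [same arc TY]
2. ∠CYT = 79°  [cyclic TPCY, opposite ∠P+∠Y]
3. ∠CTY = 46°  [△TCY]
4. ∠CPY = 46°  [same arc CY]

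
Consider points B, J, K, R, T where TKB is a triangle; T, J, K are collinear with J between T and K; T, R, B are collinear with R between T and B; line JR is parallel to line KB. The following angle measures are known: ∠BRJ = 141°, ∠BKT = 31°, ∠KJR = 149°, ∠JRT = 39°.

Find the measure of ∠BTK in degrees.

1. ∠RJT = 31°  [JR∥KB, corresponding at J]
2. ∠JTR = 110°  [△TJR]
3. ∠BTK = 110°  [J on TK, R on TB]

∠BTK = 110°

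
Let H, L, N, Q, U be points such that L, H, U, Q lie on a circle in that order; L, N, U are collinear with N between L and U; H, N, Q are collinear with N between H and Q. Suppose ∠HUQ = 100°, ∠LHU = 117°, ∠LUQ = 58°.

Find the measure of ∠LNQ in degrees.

1. ∠HLQ = 80°  [cyclic LHUQ, opposite ∠L+∠U]
2. ∠LQU = 63°  [cyclic LHUQ, opposite ∠H+∠Q]
3. ∠LHQ = 58°  [same arc LQ]
4. ∠QLU = 59°  [△LUQ]
5. ∠HQL = 42°  [△LHQ]
6. ∠LNQ = 79°  [△LNQ]

∠LNQ = 79°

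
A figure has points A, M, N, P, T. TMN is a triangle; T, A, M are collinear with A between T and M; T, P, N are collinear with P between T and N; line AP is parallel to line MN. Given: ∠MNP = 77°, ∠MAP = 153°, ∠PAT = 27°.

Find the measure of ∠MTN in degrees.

1. ∠MNT = 77°  [P on ray NT]
2. ∠NMT = 27°  [AP∥MN, corresponding at A]
3. ∠MTN = 76°  [△TMN]

∠MTN = 76°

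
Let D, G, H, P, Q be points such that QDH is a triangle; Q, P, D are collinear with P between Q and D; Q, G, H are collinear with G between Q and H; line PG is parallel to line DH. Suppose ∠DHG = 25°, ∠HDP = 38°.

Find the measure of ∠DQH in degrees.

∠DQH = 117°

1. ∠DHQ = 25°  [G on ray HQ]
2. ∠HDQ = 38°  [P on ray DQ]
3. ∠DQH = 117°  [△QDH]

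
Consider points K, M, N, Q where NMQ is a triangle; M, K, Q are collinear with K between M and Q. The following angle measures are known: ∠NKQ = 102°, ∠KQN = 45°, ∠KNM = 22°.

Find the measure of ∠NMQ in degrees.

∠NMQ = 80°

1. ∠MKN = 78°  [linear pair at K on MQ]
2. ∠KMN = 80°  [△NMK]
3. ∠NMQ = 80°  [K on ray MQ]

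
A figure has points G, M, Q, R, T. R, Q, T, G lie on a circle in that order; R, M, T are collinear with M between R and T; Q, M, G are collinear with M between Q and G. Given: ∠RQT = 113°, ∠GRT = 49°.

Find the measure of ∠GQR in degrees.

∠GQR = 64°

1. ∠RGT = 67°  [cyclic RQTG, opposite ∠Q+∠G]
2. ∠GTR = 64°  [△RTG]
3. ∠GQR = 64°  [same arc RG]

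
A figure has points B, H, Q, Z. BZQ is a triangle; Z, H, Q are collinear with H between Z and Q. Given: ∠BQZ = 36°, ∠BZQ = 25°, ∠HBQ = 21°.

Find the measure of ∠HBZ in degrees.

1. ∠BQH = 36°  [H on ray QZ]
2. ∠BZH = 25°  [H on ray ZQ]
3. ∠BHQ = 123°  [△BHQ]
4. ∠BHZ = 57°  [linear pair at H on ZQ]
5. ∠HBZ = 98°  [△BZH]

∠HBZ = 98°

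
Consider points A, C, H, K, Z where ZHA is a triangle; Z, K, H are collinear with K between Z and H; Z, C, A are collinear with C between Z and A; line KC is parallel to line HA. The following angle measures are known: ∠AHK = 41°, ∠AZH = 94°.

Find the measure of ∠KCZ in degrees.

1. ∠AHZ = 41°  [K on ray HZ]
2. ∠HAZ = 45°  [△ZHA]
3. ∠KCZ = 45°  [KC∥HA, corresponding at C]

∠KCZ = 45°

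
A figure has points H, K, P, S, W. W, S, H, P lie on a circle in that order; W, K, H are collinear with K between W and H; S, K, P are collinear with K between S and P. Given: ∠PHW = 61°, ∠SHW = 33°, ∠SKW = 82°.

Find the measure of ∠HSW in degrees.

1. ∠PSW = 61°  [same arc WP]
2. ∠HWS = 37°  [△WKS]
3. ∠HSW = 110°  [△WSH]

∠HSW = 110°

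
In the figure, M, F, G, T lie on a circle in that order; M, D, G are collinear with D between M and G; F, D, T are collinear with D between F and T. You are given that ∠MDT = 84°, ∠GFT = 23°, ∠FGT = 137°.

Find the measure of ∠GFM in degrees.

∠GFM = 87°

1. ∠FDG = 84°  [vertical angles at D]
2. ∠FTG = 20°  [△FGT]
3. ∠FGM = 73°  [△FDG]
4. ∠FMG = 20°  [same arc FG]
5. ∠GFM = 87°  [△MFG]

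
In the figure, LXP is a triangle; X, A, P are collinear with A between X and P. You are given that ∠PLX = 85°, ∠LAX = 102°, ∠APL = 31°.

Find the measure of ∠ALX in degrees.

1. ∠LPX = 31°  [A on ray PX]
2. ∠LXP = 64°  [△LXP]
3. ∠AXL = 64°  [A on ray XP]
4. ∠ALX = 14°  [△LXA]

∠ALX = 14°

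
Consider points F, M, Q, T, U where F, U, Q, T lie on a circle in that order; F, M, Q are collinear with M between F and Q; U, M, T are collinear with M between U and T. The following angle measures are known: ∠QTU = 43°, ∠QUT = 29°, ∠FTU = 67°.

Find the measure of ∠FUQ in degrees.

∠FUQ = 70°

1. ∠QFU = 43°  [same arc UQ]
2. ∠FQU = 67°  [same arc FU]
3. ∠FUQ = 70°  [△FUQ]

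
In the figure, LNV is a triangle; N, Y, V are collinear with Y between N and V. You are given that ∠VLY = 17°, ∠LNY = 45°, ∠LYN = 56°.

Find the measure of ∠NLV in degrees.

1. ∠LNV = 45°  [Y on ray NV]
2. ∠LYV = 124°  [linear pair at Y on NV]
3. ∠LVY = 39°  [△LYV]
4. ∠LVN = 39°  [Y on ray VN]
5. ∠NLV = 96°  [△LNV]

∠NLV = 96°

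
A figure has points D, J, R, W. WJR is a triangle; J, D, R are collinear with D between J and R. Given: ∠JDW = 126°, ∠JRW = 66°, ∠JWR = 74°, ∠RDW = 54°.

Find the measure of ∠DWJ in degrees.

1. ∠RJW = 40°  [△WJR]
2. ∠DJW = 40°  [D on ray JR]
3. ∠DWJ = 14°  [△WJD]

∠DWJ = 14°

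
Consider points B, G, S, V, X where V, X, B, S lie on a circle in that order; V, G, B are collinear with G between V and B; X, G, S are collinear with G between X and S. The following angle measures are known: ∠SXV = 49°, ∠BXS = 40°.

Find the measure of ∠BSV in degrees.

1. ∠SBV = 49°  [same arc VS]
2. ∠BVS = 40°  [same arc BS]
3. ∠BSV = 91°  [△VBS]

∠BSV = 91°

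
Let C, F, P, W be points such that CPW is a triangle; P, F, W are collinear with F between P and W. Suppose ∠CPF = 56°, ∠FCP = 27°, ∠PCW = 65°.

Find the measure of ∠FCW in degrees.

∠FCW = 38°

1. ∠CFP = 97°  [△CPF]
2. ∠CPW = 56°  [F on ray PW]
3. ∠CWP = 59°  [△CPW]
4. ∠CFW = 83°  [linear pair at F on PW]
5. ∠CWF = 59°  [F on ray WP]
6. ∠FCW = 38°  [△CFW]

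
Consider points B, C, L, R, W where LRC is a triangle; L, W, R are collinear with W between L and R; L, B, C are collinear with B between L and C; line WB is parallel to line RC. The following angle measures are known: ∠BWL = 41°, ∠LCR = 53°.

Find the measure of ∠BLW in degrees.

∠BLW = 86°

1. ∠CRL = 41°  [WB∥RC, corresponding at W]
2. ∠CLR = 86°  [△LRC]
3. ∠BLW = 86°  [W on LR, B on LC]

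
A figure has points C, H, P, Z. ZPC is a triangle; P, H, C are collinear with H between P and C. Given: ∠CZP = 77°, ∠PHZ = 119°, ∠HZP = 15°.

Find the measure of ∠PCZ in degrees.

1. ∠HPZ = 46°  [△ZPH]
2. ∠CPZ = 46°  [H on ray PC]
3. ∠PCZ = 57°  [△ZPC]

∠PCZ = 57°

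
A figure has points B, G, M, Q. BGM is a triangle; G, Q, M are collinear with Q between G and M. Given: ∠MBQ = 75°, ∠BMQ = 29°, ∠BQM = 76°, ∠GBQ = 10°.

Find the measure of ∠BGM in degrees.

1. ∠BQG = 104°  [linear pair at Q on GM]
2. ∠BGQ = 66°  [△BGQ]
3. ∠BGM = 66°  [Q on ray GM]

∠BGM = 66°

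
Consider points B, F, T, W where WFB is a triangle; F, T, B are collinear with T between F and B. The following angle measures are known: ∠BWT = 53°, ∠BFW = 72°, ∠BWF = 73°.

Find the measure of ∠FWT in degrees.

1. ∠FBW = 35°  [△WFB]
2. ∠TFW = 72°  [T on ray FB]
3. ∠TBW = 35°  [T on ray BF]
4. ∠BTW = 92°  [△WTB]
5. ∠FTW = 88°  [linear pair at T on FB]
6. ∠FWT = 20°  [△WFT]

∠FWT = 20°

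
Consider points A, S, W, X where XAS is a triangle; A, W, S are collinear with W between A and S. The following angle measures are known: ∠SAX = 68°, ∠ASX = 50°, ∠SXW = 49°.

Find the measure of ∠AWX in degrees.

∠AWX = 99°

1. ∠WSX = 50°  [W on ray SA]
2. ∠SWX = 81°  [△XWS]
3. ∠AWX = 99°  [linear pair at W on AS]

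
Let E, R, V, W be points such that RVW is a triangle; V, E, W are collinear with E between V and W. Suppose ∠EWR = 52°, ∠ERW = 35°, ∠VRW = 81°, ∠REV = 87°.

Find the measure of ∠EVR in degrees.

∠EVR = 47°

1. ∠RWV = 52°  [E on ray WV]
2. ∠RVW = 47°  [△RVW]
3. ∠EVR = 47°  [E on ray VW]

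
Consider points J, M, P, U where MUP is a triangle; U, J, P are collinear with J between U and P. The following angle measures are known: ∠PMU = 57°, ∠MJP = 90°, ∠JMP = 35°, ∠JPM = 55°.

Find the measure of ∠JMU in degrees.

1. ∠MJU = 90°  [linear pair at J on UP]
2. ∠MPU = 55°  [J on ray PU]
3. ∠MUP = 68°  [△MUP]
4. ∠JUM = 68°  [J on ray UP]
5. ∠JMU = 22°  [△MUJ]

∠JMU = 22°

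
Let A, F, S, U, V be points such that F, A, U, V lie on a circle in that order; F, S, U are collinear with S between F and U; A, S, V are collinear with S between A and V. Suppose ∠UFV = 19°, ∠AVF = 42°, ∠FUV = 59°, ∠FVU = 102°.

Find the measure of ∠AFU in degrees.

∠AFU = 60°

1. ∠AUF = 42°  [same arc FA]
2. ∠FAU = 78°  [cyclic FAUV, opposite ∠A+∠V]
3. ∠AFU = 60°  [△FAU]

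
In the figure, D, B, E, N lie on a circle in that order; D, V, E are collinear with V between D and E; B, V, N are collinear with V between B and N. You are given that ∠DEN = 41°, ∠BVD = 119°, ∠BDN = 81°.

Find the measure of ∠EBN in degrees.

1. ∠EVN = 119°  [vertical angles at V]
2. ∠BEN = 99°  [cyclic DBEN, opposite ∠D+∠E]
3. ∠BNE = 20°  [△EVN]
4. ∠EBN = 61°  [△BEN]

∠EBN = 61°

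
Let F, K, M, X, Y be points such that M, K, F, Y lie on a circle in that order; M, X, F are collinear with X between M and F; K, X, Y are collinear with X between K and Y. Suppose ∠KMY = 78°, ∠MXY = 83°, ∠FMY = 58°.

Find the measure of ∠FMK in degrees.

∠FMK = 20°

1. ∠KFY = 102°  [cyclic MKFY, opposite ∠M+∠F]
2. ∠FKY = 58°  [same arc FY]
3. ∠FYK = 20°  [△KFY]
4. ∠FMK = 20°  [same arc KF]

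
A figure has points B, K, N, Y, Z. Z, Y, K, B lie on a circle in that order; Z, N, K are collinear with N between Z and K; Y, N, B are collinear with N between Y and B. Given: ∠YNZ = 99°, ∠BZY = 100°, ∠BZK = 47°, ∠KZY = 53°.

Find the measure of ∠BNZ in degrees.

1. ∠BYZ = 28°  [△ZNY]
2. ∠YBZ = 52°  [△ZYB]
3. ∠BNZ = 81°  [△ZNB]

∠BNZ = 81°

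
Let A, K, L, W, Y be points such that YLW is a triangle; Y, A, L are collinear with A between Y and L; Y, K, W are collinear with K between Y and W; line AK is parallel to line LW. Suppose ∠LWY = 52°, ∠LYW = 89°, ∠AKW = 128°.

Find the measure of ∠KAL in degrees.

1. ∠WLY = 39°  [△YLW]
2. ∠KAY = 39°  [AK∥LW, corresponding at A]
3. ∠KAL = 141°  [linear pair at A on YL]

∠KAL = 141°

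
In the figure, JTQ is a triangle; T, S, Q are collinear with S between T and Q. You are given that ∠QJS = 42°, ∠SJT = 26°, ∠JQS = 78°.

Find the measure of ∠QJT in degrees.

∠QJT = 68°

1. ∠JSQ = 60°  [△JSQ]
2. ∠JQT = 78°  [S on ray QT]
3. ∠JST = 120°  [linear pair at S on TQ]
4. ∠JTS = 34°  [△JTS]
5. ∠JTQ = 34°  [S on ray TQ]
6. ∠QJT = 68°  [△JTQ]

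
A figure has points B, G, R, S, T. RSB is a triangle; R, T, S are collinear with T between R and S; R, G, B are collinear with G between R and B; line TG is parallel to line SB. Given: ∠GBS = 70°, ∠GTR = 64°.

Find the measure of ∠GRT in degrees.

∠GRT = 46°

1. ∠RBS = 70°  [G on ray BR]
2. ∠BSR = 64°  [TG∥SB, corresponding at T]
3. ∠BRS = 46°  [△RSB]
4. ∠GRT = 46°  [T on RS, G on RB]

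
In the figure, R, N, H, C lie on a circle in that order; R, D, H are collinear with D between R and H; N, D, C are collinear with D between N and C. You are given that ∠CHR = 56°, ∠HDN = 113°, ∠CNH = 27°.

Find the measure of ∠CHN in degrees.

1. ∠CNR = 56°  [same arc RC]
2. ∠NDR = 67°  [linear pair at D on RH]
3. ∠HRN = 57°  [△RDN]
4. ∠HCN = 57°  [same arc NH]
5. ∠CHN = 96°  [△NHC]

∠CHN = 96°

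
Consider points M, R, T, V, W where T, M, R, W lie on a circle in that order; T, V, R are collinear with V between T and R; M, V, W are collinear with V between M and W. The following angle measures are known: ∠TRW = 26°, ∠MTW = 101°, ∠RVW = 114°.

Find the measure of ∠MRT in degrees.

1. ∠TMW = 26°  [same arc TW]
2. ∠MWT = 53°  [△TMW]
3. ∠MRT = 53°  [same arc TM]

∠MRT = 53°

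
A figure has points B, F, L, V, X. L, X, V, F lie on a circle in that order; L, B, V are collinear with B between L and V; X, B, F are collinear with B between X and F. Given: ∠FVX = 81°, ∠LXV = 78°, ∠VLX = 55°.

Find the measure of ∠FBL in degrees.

1. ∠LVX = 47°  [△LXV]
2. ∠VFX = 55°  [same arc XV]
3. ∠LFX = 47°  [same arc LX]
4. ∠FXV = 44°  [△XVF]
5. ∠FLV = 44°  [same arc VF]
6. ∠FBL = 89°  [△LBF]

∠FBL = 89°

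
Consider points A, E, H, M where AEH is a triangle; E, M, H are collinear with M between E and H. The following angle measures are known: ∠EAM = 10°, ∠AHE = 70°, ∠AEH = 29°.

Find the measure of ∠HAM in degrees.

∠HAM = 71°

1. ∠AHM = 70°  [M on ray HE]
2. ∠AEM = 29°  [M on ray EH]
3. ∠AME = 141°  [△AEM]
4. ∠AMH = 39°  [linear pair at M on EH]
5. ∠HAM = 71°  [△AMH]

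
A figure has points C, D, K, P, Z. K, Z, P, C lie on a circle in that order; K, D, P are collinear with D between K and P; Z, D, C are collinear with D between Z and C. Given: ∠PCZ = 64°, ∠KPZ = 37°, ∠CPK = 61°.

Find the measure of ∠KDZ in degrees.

1. ∠PKZ = 64°  [same arc ZP]
2. ∠CZK = 61°  [same arc KC]
3. ∠KDZ = 55°  [△KDZ]

∠KDZ = 55°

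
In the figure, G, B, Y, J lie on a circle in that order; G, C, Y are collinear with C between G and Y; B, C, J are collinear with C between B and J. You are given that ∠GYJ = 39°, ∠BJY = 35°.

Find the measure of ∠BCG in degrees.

1. ∠GBJ = 39°  [same arc GJ]
2. ∠BGY = 35°  [same arc BY]
3. ∠BCG = 106°  [△GCB]

∠BCG = 106°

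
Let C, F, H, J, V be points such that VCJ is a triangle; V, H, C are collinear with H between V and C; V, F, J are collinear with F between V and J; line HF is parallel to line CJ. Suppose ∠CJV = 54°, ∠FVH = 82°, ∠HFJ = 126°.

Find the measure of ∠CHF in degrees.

1. ∠HFV = 54°  [HF∥CJ, corresponding at F]
2. ∠FHV = 44°  [△VHF]
3. ∠CHF = 136°  [linear pair at H on VC]

∠CHF = 136°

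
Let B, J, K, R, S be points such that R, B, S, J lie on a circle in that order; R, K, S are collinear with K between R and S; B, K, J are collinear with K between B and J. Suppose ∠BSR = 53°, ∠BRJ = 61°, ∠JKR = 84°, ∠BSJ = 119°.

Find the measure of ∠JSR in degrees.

∠JSR = 66°

1. ∠BJR = 53°  [same arc RB]
2. ∠JBR = 66°  [△RBJ]
3. ∠JSR = 66°  [same arc RJ]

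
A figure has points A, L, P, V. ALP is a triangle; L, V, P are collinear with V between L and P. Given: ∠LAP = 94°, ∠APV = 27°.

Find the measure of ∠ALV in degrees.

∠ALV = 59°

1. ∠APL = 27°  [V on ray PL]
2. ∠ALP = 59°  [△ALP]
3. ∠ALV = 59°  [V on ray LP]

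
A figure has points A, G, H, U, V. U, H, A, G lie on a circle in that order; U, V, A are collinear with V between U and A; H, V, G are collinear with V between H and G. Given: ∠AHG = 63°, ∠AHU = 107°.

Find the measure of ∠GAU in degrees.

∠GAU = 44°

1. ∠AUG = 63°  [same arc AG]
2. ∠AGU = 73°  [cyclic UHAG, opposite ∠H+∠G]
3. ∠GAU = 44°  [△UAG]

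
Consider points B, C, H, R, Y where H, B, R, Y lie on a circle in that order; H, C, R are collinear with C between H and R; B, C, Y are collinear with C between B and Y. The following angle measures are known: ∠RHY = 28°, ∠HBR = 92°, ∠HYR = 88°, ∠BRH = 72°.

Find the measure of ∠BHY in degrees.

1. ∠HRY = 64°  [△HRY]
2. ∠BYH = 72°  [same arc HB]
3. ∠HBY = 64°  [same arc HY]
4. ∠BHY = 44°  [△HBY]

∠BHY = 44°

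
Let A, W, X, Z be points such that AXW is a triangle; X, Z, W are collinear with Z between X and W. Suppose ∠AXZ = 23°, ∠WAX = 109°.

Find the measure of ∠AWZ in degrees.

∠AWZ = 48°

1. ∠AXW = 23°  [Z on ray XW]
2. ∠AWX = 48°  [△AXW]
3. ∠AWZ = 48°  [Z on ray WX]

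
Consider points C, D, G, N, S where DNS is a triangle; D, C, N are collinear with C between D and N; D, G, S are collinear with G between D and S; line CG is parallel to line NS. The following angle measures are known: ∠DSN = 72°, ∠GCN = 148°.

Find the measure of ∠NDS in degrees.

1. ∠CGD = 72°  [CG∥NS, corresponding at G]
2. ∠DCG = 32°  [linear pair at C on DN]
3. ∠CDG = 76°  [△DCG]
4. ∠NDS = 76°  [C on DN, G on DS]

∠NDS = 76°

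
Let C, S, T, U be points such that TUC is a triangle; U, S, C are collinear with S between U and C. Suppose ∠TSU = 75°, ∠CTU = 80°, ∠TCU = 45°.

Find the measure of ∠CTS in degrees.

1. ∠CST = 105°  [linear pair at S on UC]
2. ∠SCT = 45°  [S on ray CU]
3. ∠CTS = 30°  [△TSC]

∠CTS = 30°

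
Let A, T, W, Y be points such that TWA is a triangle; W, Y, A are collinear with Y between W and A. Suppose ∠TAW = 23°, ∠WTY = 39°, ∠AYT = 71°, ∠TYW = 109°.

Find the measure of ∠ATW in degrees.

∠ATW = 125°

1. ∠TWY = 32°  [△TWY]
2. ∠AWT = 32°  [Y on ray WA]
3. ∠ATW = 125°  [△TWA]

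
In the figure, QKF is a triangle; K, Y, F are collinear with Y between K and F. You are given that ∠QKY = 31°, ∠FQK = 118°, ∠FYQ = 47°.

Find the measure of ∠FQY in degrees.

∠FQY = 102°

1. ∠FKQ = 31°  [Y on ray KF]
2. ∠KFQ = 31°  [△QKF]
3. ∠QFY = 31°  [Y on ray FK]
4. ∠FQY = 102°  [△QYF]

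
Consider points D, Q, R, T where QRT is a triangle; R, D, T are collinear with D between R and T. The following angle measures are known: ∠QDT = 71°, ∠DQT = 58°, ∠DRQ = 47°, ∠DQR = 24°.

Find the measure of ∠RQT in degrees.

∠RQT = 82°

1. ∠DTQ = 51°  [△QDT]
2. ∠QRT = 47°  [D on ray RT]
3. ∠QTR = 51°  [D on ray TR]
4. ∠RQT = 82°  [△QRT]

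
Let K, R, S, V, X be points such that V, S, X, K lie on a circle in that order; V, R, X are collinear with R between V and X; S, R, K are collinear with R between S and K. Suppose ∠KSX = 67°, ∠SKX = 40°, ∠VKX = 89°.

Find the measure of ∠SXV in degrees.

∠SXV = 49°

1. ∠SVX = 40°  [same arc SX]
2. ∠VSX = 91°  [cyclic VSXK, opposite ∠S+∠K]
3. ∠SXV = 49°  [△VSX]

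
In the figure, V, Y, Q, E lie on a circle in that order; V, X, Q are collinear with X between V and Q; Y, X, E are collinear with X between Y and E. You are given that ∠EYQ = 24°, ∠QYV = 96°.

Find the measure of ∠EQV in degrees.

∠EQV = 72°

1. ∠EVQ = 24°  [same arc QE]
2. ∠QEV = 84°  [cyclic VYQE, opposite ∠Y+∠E]
3. ∠EQV = 72°  [△VQE]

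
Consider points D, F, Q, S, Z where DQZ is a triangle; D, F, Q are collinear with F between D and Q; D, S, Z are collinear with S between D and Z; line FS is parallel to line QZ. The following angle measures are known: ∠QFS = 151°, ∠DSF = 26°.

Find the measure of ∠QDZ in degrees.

∠QDZ = 125°

1. ∠DFS = 29°  [linear pair at F on DQ]
2. ∠FDS = 125°  [△DFS]
3. ∠QDZ = 125°  [F on DQ, S on DZ]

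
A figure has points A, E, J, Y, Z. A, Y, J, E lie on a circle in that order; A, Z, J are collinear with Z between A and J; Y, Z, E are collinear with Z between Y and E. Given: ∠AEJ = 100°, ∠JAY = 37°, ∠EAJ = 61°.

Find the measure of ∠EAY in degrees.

1. ∠AYJ = 80°  [cyclic AYJE, opposite ∠Y+∠E]
2. ∠AJE = 19°  [△AJE]
3. ∠AJY = 63°  [△AYJ]
4. ∠AYE = 19°  [same arc AE]
5. ∠AEY = 63°  [same arc AY]
6. ∠EAY = 98°  [△AYE]

∠EAY = 98°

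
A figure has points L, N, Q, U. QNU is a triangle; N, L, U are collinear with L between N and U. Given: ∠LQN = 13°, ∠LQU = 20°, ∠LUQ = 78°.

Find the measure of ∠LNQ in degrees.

1. ∠QLU = 82°  [△QLU]
2. ∠NLQ = 98°  [linear pair at L on NU]
3. ∠LNQ = 69°  [△QNL]

∠LNQ = 69°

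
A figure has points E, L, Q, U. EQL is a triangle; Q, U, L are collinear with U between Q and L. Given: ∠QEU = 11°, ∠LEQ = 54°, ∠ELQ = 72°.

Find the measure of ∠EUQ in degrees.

∠EUQ = 115°

1. ∠EQL = 54°  [△EQL]
2. ∠EQU = 54°  [U on ray QL]
3. ∠EUQ = 115°  [△EQU]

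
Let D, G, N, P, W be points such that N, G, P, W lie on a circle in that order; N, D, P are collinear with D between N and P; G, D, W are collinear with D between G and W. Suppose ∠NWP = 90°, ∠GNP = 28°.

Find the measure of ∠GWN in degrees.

1. ∠NGP = 90°  [cyclic NGPW, opposite ∠G+∠W]
2. ∠GPN = 62°  [△NGP]
3. ∠GWN = 62°  [same arc NG]

∠GWN = 62°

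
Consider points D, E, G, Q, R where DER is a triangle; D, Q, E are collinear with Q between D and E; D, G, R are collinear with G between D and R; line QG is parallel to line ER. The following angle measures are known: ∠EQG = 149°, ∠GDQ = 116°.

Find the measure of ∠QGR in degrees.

∠QGR = 147°

1. ∠DQG = 31°  [linear pair at Q on DE]
2. ∠DGQ = 33°  [△DQG]
3. ∠QGR = 147°  [linear pair at G on DR]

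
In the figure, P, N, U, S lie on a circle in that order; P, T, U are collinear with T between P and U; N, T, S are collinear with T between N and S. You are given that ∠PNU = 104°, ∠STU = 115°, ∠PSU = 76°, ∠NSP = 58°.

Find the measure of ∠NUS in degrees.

1. ∠NTP = 115°  [vertical angles at T]
2. ∠NUP = 58°  [same arc PN]
3. ∠NTU = 65°  [linear pair at T on PU]
4. ∠NPU = 18°  [△PNU]
5. ∠SNU = 57°  [△NTU]
6. ∠NSU = 18°  [same arc NU]
7. ∠NUS = 105°  [△NUS]

∠NUS = 105°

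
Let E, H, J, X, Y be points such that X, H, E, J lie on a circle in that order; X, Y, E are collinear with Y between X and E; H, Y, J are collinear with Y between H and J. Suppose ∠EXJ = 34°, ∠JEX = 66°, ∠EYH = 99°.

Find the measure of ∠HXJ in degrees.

1. ∠JHX = 66°  [same arc XJ]
2. ∠JYX = 99°  [vertical angles at Y]
3. ∠HJX = 47°  [△XYJ]
4. ∠HXJ = 67°  [△XHJ]

∠HXJ = 67°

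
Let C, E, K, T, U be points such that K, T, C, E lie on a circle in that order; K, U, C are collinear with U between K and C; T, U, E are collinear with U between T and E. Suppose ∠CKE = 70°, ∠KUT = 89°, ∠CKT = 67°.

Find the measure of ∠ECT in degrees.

1. ∠CTE = 70°  [same arc CE]
2. ∠CET = 67°  [same arc TC]
3. ∠ECT = 43°  [△TCE]

∠ECT = 43°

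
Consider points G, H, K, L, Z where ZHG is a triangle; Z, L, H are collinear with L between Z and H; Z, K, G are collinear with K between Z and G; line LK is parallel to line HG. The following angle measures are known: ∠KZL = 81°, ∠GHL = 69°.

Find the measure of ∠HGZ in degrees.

∠HGZ = 30°

1. ∠GZH = 81°  [L on ZH, K on ZG]
2. ∠GHZ = 69°  [L on ray HZ]
3. ∠HGZ = 30°  [△ZHG]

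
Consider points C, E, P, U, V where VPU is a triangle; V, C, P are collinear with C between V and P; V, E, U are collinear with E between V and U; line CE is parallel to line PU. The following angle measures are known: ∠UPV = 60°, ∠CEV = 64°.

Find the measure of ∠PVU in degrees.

1. ∠ECV = 60°  [CE∥PU, corresponding at C]
2. ∠CVE = 56°  [△VCE]
3. ∠PVU = 56°  [C on VP, E on VU]

∠PVU = 56°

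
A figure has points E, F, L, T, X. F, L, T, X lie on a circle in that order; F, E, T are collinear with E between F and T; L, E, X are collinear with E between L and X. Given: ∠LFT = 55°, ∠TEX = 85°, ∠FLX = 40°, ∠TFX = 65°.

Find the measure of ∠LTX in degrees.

∠LTX = 60°

1. ∠LXT = 55°  [same arc LT]
2. ∠TLX = 65°  [same arc TX]
3. ∠LTX = 60°  [△LTX]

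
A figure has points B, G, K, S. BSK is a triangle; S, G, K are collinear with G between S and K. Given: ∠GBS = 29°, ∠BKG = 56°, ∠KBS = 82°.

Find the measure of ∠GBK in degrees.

1. ∠BKS = 56°  [G on ray KS]
2. ∠BSK = 42°  [△BSK]
3. ∠BSG = 42°  [G on ray SK]
4. ∠BGS = 109°  [△BSG]
5. ∠BGK = 71°  [linear pair at G on SK]
6. ∠GBK = 53°  [△BGK]

∠GBK = 53°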